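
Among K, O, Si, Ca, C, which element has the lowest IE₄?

Consider each +3 ion: K³⁺ is already 2 electrons into the core; O³⁺ still has 3 valence electrons; Si³⁺ still has 1 valence electron; Ca³⁺ is already 1 electron into the core; C³⁺ still has 1 valence electron.
Usually core removal costs more than valence removal, but here the competition is close: a tightly held n=2 valence electron can cost more to remove than an n=3 core electron, so the actual values have to decide it.
Valence configurations: O³⁺ [He]2s²2p¹, Si³⁺ [Ne]3s¹, C³⁺ [He]2s¹.
Approximate IE_4 values (kJ/mol): K 5877, O 7469, Si 4356, Ca 6491, C 6223.
So the fourth ionization energies run Si < K < C < Ca < O.

Si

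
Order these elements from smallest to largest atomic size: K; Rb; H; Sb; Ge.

H, Ge, Sb, K, Rb

H is in period 1, group 1; K is in period 4, group 1; Ge is in period 4, group 14; Rb is in period 5, group 1; Sb is in period 5, group 15.
Radius decreases left→right (rising Z_eff, same n) and increases top→bottom (higher n).
Here both period and group differ, so the two effects have to be weighed against each other.
Ge > H: period and group pull opposite ways; the down-group shift dominates (121 vs 32 pm).
Sb > Ge: period and group pull opposite ways; the down-group shift dominates (140 vs 121 pm).
K > Sb: the two effects oppose for this pair; the across-period effect wins (196 vs 140 pm).
Rb > K: Rb sits below K in group 1, so the down-group effect alone puts Rb larger.
For reference (pm): H 32, K 196, Ge 121, Rb 210, Sb 140.
So from smallest to largest: H < Ge < Sb < K < Rb.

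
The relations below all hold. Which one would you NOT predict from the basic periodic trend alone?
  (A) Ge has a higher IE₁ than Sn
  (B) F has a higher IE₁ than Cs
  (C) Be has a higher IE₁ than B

(C)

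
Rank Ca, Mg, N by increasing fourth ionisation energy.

Ca < N < Mg

After 3 electrons have been removed, what remains? Ca³⁺ is already 1 electron into the core; Mg³⁺ is already 1 electron into the core; N³⁺ still has 2 valence electrons.
Usually core removal costs more than valence removal, but here the competition is close: a tightly held n=2 valence electron can cost more to remove than an n=3 core electron, so the actual values have to decide it.
Tabulated IE_4 (kJ/mol): Ca 6491, Mg 10543, N 7475.
Overall IE_4 order: Ca < N < Mg.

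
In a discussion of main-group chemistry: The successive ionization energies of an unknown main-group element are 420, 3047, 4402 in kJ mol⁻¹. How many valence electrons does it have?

Look for the largest jump between consecutive ionization energies: IE2/IE1 ≈ 7.3, far larger than any earlier ratio.
That jump marks the point where a core electron is being removed. So the atom has 1 valence electron.

1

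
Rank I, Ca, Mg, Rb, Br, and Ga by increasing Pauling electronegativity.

Rb < Ca < Mg < Ga < I < Br

Mg is in period 3, group 2; Ca is in period 4, group 2; Ga is in period 4, group 13; Br is in period 4, group 17; Rb is in period 5, group 1; I is in period 5, group 17.
Atoms toward the upper right of the periodic table pull bonding electrons most strongly.
These span different periods and groups, so the two trends combine.
Ca > Rb: relative to Rb, both the across-period and down-group shifts push Ca's electronegativity up.
Mg > Ca: they share group 2; the group trend gives Mg the larger value.
Ga > Mg: the two effects oppose for this pair; the across-period effect wins (1.81 vs 1.31).
I > Ga: the two effects oppose for this pair; the across-period effect wins (2.66 vs 1.81).
Br > I: Br sits above I in group 17, so the down-group effect alone puts Br higher.
Approximate values (Pauling): Mg 1.31, Ca 1.00, Ga 1.81, Br 2.96, Rb 0.82, I 2.66.
So from lowest to highest: Rb < Ca < Mg < Ga < I < Br.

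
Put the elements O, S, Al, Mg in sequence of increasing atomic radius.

O < S < Al < Mg

O is in period 2, group 16; Mg is in period 3, group 2; Al is in period 3, group 13; S is in period 3, group 16.
Moving right in a period, electrons are added to the same shell under a stronger nuclear pull, so atoms get smaller; moving down, a new shell is opened and atoms get larger.
These span different periods and groups, so the two trends combine.
S > O: they share group 16; the group trend gives S the larger value.
Al > S: both are in period 3; the period trend gives Al the larger value.
Mg > Al: both are in period 3; the period trend gives Mg the larger value.
Tabulated atomic radius (pm): O 63, Mg 139, Al 126, S 103.
So from smallest to largest: O < S < Al < Mg.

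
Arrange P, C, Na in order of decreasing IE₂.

Na > C > P

Consider each +1 ion: P⁺ still has 4 valence electrons; C⁺ still has 3 valence electrons; Na⁺ is the bare [Ne] core.
Breaking into a closed-shell core is much more expensive than removing a leftover valence electron — Na has the largest IE_2 here.
Valence configurations: P⁺ [Ne]3s²3p², C⁺ [He]2s²2p¹.
Approximate IE_2 values (kJ/mol): P 1907, C 2353, Na 4562.
Overall IE_2 order: P < C < Na.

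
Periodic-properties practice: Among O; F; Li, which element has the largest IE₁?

F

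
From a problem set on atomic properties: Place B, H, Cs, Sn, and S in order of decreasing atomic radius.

Cs > Sn > S > B > H

H is in period 1, group 1; B is in period 2, group 13; S is in period 3, group 16; Sn is in period 5, group 14; Cs is in period 6, group 1.
Across a period the added protons contract the valence shell; down a group each new principal shell makes the atom larger.
Here both period and group differ, so the two effects have to be weighed against each other.
B > H: the two effects oppose for this pair; the down-group effect wins (85 vs 32 pm).
S > B: period and group pull opposite ways; the down-group shift dominates (103 vs 85 pm).
Sn > S: both effects reinforce here, so Sn is clearly the larger of the two.
Cs > Sn: both effects reinforce here, so Cs is clearly the larger of the two.
Tabulated atomic radius (pm): H 32, B 85, S 103, Sn 140, Cs 232.
So from largest to smallest: Cs > Sn > S > B > H.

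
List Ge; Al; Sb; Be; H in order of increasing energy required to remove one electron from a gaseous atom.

Al < Ge < Sb < Be < H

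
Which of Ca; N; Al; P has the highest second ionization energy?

After 1 electron has been removed, what remains? Ca⁺ still has 1 valence electron; N⁺ still has 4 valence electrons; Al⁺ still has 2 valence electrons; P⁺ still has 4 valence electrons.
All are still removing valence electrons, so compare the +1 ions as you would atoms: IE_2 generally rises across a period (higher Z_eff) and falls down a group (larger shell), subject to the usual subshell exceptions.
Valence configurations: Ca⁺ [Ar]4s¹, N⁺ [He]2s²2p², Al⁺ [Ne]3s², P⁺ [Ne]3s²3p².
Approximate IE_2 values (kJ/mol): Ca 1145, N 2856, Al 1817, P 1907.
So the second ionization energies run Ca < Al < P < N.

N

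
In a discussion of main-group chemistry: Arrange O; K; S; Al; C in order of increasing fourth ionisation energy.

S < K < C < O < Al

Consider each +3 ion: O³⁺ still has 3 valence electrons; K³⁺ is already 2 electrons into the core; S³⁺ still has 3 valence electrons; Al³⁺ is the bare [Ne] core; C³⁺ still has 1 valence electron.
Usually core removal costs more than valence removal, but here the competition is close: a tightly held n=2 valence electron can cost more to remove than an n=3 core electron, so the actual values have to decide it.
Valence configurations: O³⁺ [He]2s²2p¹, S³⁺ [Ne]3s²3p¹, C³⁺ [He]2s¹.
Approximate IE_4 values (kJ/mol): O 7469, K 5877, S 4556, Al 11577, C 6223.
Hence IE_4: S < K < C < O < Al.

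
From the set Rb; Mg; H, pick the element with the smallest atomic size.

H is in period 1, group 1; Mg is in period 3, group 2; Rb is in period 5, group 1.
Atomic radius shrinks across a period as nuclear charge pulls the same shell inward, and grows down a group as new shells are added.
These span different periods and groups, so the two trends combine.
Mg > H: period and group pull opposite ways; the down-group shift dominates (139 vs 32 pm).
Rb > Mg: relative to Mg, both the across-period and down-group shifts push Rb's atomic radius up.
Approximate values (pm): H 32, Mg 139, Rb 210.
The smallest atomic size among these belongs to H.

H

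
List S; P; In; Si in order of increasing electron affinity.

In < P < Si < S

Si is in period 3, group 14; P is in period 3, group 15; S is in period 3, group 16; In is in period 5, group 13.
Adding an electron releases more energy for atoms nearer the top right (short of the noble gases).
Here both period and group differ, so the two effects have to be weighed against each other.
P > In: both effects reinforce here, so P is clearly the higher of the two.
Si > P: this pair runs against the simple trend — see the exception note.
S > Si: both are in period 3; the period trend gives S the larger value.
Note the exception: Si has a higher electron affinity than P, contrary to the simple trend — adding an electron to P's half-filled 3p³ is unfavourable, so Si (3p²) has the more exothermic EA.
For reference (kJ/mol): Si 134, P 72, S 200, In 29.
So from lowest to highest: In < P < Si < S.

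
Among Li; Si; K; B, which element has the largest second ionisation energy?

Li

After 1 electron has been removed, what remains? Li⁺ is the bare [He] core; Si⁺ still has 3 valence electrons; K⁺ is the bare [Ar] core; B⁺ still has 2 valence electrons.
Core electrons are held far more tightly than valence electrons, so K and Li top the IE_2 order.
Valence configurations: Si⁺ [Ne]3s²3p¹, B⁺ [He]2s².
Approximate IE_2 values (kJ/mol): Li 7298, Si 1577, K 3052, B 2427.
Putting it together, IE_2: Si < B < K < Li.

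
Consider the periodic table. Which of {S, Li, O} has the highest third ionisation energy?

Li

The third ionization energy removes an electron from the +2 ion. For each element: S²⁺ still has 4 valence electrons; Li²⁺ is already 1 electron into the core; O²⁺ still has 4 valence electrons.
Pulling an electron out of a noble-gas core costs far more than removing a remaining valence electron, so Li sits at the high end of IE_3.
Valence configurations: S²⁺ [Ne]3s²3p², O²⁺ [He]2s²2p².
Tabulated IE_3 (kJ/mol): S 3357, Li 11815, O 5300.
So the third ionization energies run S < O < Li.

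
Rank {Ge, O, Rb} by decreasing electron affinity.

O > Ge > Rb

O is in period 2, group 16; Ge is in period 4, group 14; Rb is in period 5, group 1.
EA tends to increase across a period and decrease down a group, though the pattern is less regular than for IE or radius.
These span different periods and groups, so the two trends combine.
Ge > Rb: relative to Rb, both the across-period and down-group shifts push Ge's electron affinity up.
O > Ge: relative to Ge, both the across-period and down-group shifts push O's electron affinity up.
Tabulated electron affinity (kJ/mol): O 141, Ge 119, Rb 47.
So from highest to lowest: O > Ge > Rb.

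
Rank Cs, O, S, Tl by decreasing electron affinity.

S > O > Cs > Tl

O is in period 2, group 16; S is in period 3, group 16; Cs is in period 6, group 1; Tl is in period 6, group 13.
Atoms with high Z_eff and room in the valence shell (especially the halogens) have the most exothermic electron affinities.
These span different periods and groups, so the two trends combine.
Cs > Tl: this pair runs against the simple trend — see the exception note.
O > Cs: relative to Cs, both the across-period and down-group shifts push O's electron affinity up.
S > O: this pair runs against the simple trend — see the exception note.
Note the exception: Cs has a higher electron affinity than Tl, contrary to the simple trend — Tl's ns²np¹ configuration gives only a small electron affinity — the sparsely filled np subshell binds an added electron weakly.
Note the exception: S has a higher electron affinity than O, contrary to the simple trend — the compact 2p subshell of O repels the added electron more than S's larger 3p does.
For reference (kJ/mol): O 141, S 200, Cs 46, Tl 19.
So from highest to lowest: S > O > Cs > Tl.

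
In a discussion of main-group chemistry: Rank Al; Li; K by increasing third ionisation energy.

Al < K < Li

The third ionization energy removes an electron from the +2 ion. For each element: Al²⁺ still has 1 valence electron; Li²⁺ is already 1 electron into the core; K²⁺ is already 1 electron into the core.
Breaking into a closed-shell core is much more expensive than removing a leftover valence electron — K and Li have the largest IE_3 here.
The numbers (kJ/mol): Al 2745, Li 11815, K 4420.
So the third ionization energies run Al < K < Li.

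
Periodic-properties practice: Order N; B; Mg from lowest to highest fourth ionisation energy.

IE_4 is the cost of taking one more electron from the +3 cation: N³⁺ still has 2 valence electrons; B³⁺ is the bare [He] core; Mg³⁺ is already 1 electron into the core.
Pulling an electron out of a noble-gas core costs far more than removing a remaining valence electron, so Mg and B sit at the high end of IE_4.
Tabulated IE_4 (kJ/mol): N 7475, B 25026, Mg 10543.
Putting it together, IE_4: N < Mg < B.

N < Mg < B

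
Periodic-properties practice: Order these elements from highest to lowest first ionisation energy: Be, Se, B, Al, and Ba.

Se > Be > B > Al > Ba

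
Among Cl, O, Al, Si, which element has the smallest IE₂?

Consider each +1 ion: Cl⁺ still has 6 valence electrons; O⁺ still has 5 valence electrons; Al⁺ still has 2 valence electrons; Si⁺ still has 3 valence electrons.
All are still removing valence electrons, so compare the +1 ions as you would atoms: IE_2 generally rises across a period (higher Z_eff) and falls down a group (larger shell), subject to the usual subshell exceptions.
Valence configurations: Cl⁺ [Ne]3s²3p⁴, O⁺ [He]2s²2p³, Al⁺ [Ne]3s², Si⁺ [Ne]3s²3p¹.
Si⁺ loses a lone 3p electron whereas Al⁺ must break into a filled 3s² pair, so IE_2(Al) > IE_2(Si) even though Si has the higher nuclear charge.
The numbers (kJ/mol): Cl 2298, O 3388, Al 1817, Si 1577.
Overall IE_2 order: Si < Al < Cl < O.

Si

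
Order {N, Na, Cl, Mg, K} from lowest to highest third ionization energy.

Cl < K < N < Na < Mg

Consider each +2 ion: N²⁺ still has 3 valence electrons; Na²⁺ is already 1 electron into the core; Cl²⁺ still has 5 valence electrons; Mg²⁺ is the bare [Ne] core; K²⁺ is already 1 electron into the core.
Usually core removal costs more than valence removal, but here the competition is close: a tightly held n=2 valence electron can cost more to remove than an n=3 core electron, so the actual values have to decide it.
Valence configurations: N²⁺ [He]2s²2p¹, Cl²⁺ [Ne]3s²3p³.
The numbers (kJ/mol): N 4578, Na 6910, Cl 3822, Mg 7733, K 4420.
Hence IE_3: Cl < K < N < Na < Mg.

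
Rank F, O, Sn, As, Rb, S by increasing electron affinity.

Rb, As, Sn, O, S, F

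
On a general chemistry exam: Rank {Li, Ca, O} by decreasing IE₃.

Li > O > Ca

IE_3 is the cost of taking one more electron from the +2 cation: Li²⁺ is already 1 electron into the core; Ca²⁺ is the bare [Ar] core; O²⁺ still has 4 valence electrons.
Usually core removal costs more than valence removal, but here the competition is close: a tightly held n=2 valence electron can cost more to remove than an n=3 core electron, so the actual values have to decide it.
Tabulated IE_3 (kJ/mol): Li 11815, Ca 4912, O 5300.
Overall IE_3 order: Ca < O < Li.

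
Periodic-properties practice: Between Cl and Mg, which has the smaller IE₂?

Mg

The second ionization energy removes an electron from the +1 ion. For each element: Cl⁺ still has 6 valence electrons; Mg⁺ still has 1 valence electron.
All are still removing valence electrons, so compare the +1 ions as you would atoms: IE_2 generally rises across a period (higher Z_eff) and falls down a group (larger shell), subject to the usual subshell exceptions.
Valence configurations: Cl⁺ [Ne]3s²3p⁴, Mg⁺ [Ne]3s¹.
The numbers (kJ/mol): Cl 2298, Mg 1451.
So the second ionization energies run Mg < Cl.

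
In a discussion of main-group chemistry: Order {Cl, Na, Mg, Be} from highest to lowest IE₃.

The third ionization energy removes an electron from the +2 ion. For each element: Cl²⁺ still has 5 valence electrons; Na²⁺ is already 1 electron into the core; Mg²⁺ is the bare [Ne] core; Be²⁺ is the bare [He] core.
Pulling an electron out of a noble-gas core costs far more than removing a remaining valence electron, so Na, Mg and Be sit at the high end of IE_3.
Tabulated IE_3 (kJ/mol): Cl 3822, Na 6910, Mg 7733, Be 14849.
Putting it together, IE_3: Cl < Na < Mg < Be.

Be > Mg > Na > Cl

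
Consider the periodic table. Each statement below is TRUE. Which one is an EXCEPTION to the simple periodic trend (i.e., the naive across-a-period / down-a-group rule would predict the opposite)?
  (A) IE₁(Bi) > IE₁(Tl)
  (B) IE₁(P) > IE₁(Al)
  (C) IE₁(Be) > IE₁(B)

The general trend: first ionization energy increases across a period and decreases down a group.
(A) Bi (period 6, group 15) vs Tl (period 6, group 13): the stated order agrees with the simple trend.
(B) P (period 3, group 15) vs Al (period 3, group 13): the stated order agrees with the simple trend.
(C) Be (period 2, group 2) vs B (period 2, group 13): the stated order contradicts the simple trend.
The exception is (C): removing B's lone 2p electron is easier than breaking Be's filled 2s².

(C)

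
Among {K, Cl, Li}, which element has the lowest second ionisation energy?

Cl

After 1 electron has been removed, what remains? K⁺ is the bare [Ar] core; Cl⁺ still has 6 valence electrons; Li⁺ is the bare [He] core.
Breaking into a closed-shell core is much more expensive than removing a leftover valence electron — K and Li have the largest IE_2 here.
Approximate IE_2 values (kJ/mol): K 3052, Cl 2298, Li 7298.
So the second ionization energies run Cl < K < Li.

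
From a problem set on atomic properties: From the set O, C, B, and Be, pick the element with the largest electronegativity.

O

Be is in period 2, group 2; B is in period 2, group 13; C is in period 2, group 14; O is in period 2, group 16.
Smaller atoms with higher effective nuclear charge are more electronegative.
All lie in period 2, so electronegativity increases left to right.
The largest electronegativity among these belongs to O.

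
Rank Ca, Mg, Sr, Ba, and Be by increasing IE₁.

Ba < Sr < Ca < Mg < Be

Removing the outermost electron gets harder across a period and easier down a group.
All are in group 2, so first ionization energy increases up the group.
So from lowest to highest: Ba < Sr < Ca < Mg < Be.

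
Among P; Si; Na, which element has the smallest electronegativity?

Electronegativity increases across a period and decreases down a group, tracking effective nuclear charge and atomic size.
All lie in period 3, so electronegativity increases left to right.
The smallest electronegativity among these belongs to Na.

Na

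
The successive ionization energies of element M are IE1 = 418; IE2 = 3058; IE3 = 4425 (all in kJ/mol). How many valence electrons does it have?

1

Look for the largest jump between consecutive ionization energies: IE2/IE1 ≈ 7.3, far larger than any earlier ratio.
That jump marks the point where a core electron is being removed. So the atom has 1 valence electron.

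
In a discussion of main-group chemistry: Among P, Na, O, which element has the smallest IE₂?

After 1 electron has been removed, what remains? P⁺ still has 4 valence electrons; Na⁺ is the bare [Ne] core; O⁺ still has 5 valence electrons.
Breaking into a closed-shell core is much more expensive than removing a leftover valence electron — Na has the largest IE_2 here.
Valence configurations: P⁺ [Ne]3s²3p², O⁺ [He]2s²2p³.
The numbers (kJ/mol): P 1907, Na 4562, O 3388.
Hence IE_2: P < O < Na.

P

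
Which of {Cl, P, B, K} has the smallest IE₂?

P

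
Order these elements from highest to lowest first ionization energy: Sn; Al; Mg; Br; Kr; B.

Removing the outermost electron gets harder across a period and easier down a group.
Here both period and group differ, so the two effects have to be weighed against each other.
Sn > Al: the two effects oppose for this pair; the across-period effect wins (709 vs 578 kJ/mol).
Mg > Sn: the two effects oppose for this pair; the down-group effect wins (738 vs 709 kJ/mol).
B > Mg: both effects reinforce here, so B is clearly the higher of the two.
Br > B: the two effects oppose for this pair; the across-period effect wins (1140 vs 801 kJ/mol).
Kr > Br: both are in period 4; the period trend gives Kr the larger value.
Note the exception: Mg has a higher first ionization energy than Al, contrary to the simple trend — Al's single 3p electron is easier to remove than one from Mg's filled 3s².
Approximate values (kJ/mol): B 801, Mg 738, Al 578, Br 1140, Kr 1351, Sn 709.
So from highest to lowest: Kr > Br > B > Mg > Sn > Al.

Kr, Br, B, Mg, Sn, Al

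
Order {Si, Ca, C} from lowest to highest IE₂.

Ca < Si < C

Consider each +1 ion: Si⁺ still has 3 valence electrons; Ca⁺ still has 1 valence electron; C⁺ still has 3 valence electrons.
All are still removing valence electrons, so compare the +1 ions as you would atoms: IE_2 generally rises across a period (higher Z_eff) and falls down a group (larger shell), subject to the usual subshell exceptions.
Valence configurations: Si⁺ [Ne]3s²3p¹, Ca⁺ [Ar]4s¹, C⁺ [He]2s²2p¹.
Approximate IE_2 values (kJ/mol): Si 1577, Ca 1145, C 2353.
Hence IE_2: Ca < Si < C.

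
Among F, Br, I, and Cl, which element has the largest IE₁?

F

F is in period 2, group 17; Cl is in period 3, group 17; Br is in period 4, group 17; I is in period 5, group 17.
Removing the outermost electron gets harder across a period and easier down a group.
All are in group 17, so first ionization energy increases up the group.
The largest IE₁ among these belongs to F.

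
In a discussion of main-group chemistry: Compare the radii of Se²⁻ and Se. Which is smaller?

Se

Forming Se²⁻ adds 2 electrons to Se. More electron–electron repulsion in the same shell, with unchanged nuclear charge, lets the cloud expand.
An anion is larger than its parent atom: Se²⁻ > Se.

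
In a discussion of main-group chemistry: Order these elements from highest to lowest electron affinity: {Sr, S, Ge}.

S > Ge > Sr

S is in period 3, group 16; Ge is in period 4, group 14; Sr is in period 5, group 2.
Atoms with high Z_eff and room in the valence shell (especially the halogens) have the most exothermic electron affinities.
Neither a single period nor a single group — weigh both effects.
Ge > Sr: both effects reinforce here, so Ge is clearly the higher of the two.
S > Ge: relative to Ge, both the across-period and down-group shifts push S's electron affinity up.
Tabulated electron affinity (kJ/mol): S 200, Ge 119, Sr 5.
So from highest to lowest: S > Ge > Sr.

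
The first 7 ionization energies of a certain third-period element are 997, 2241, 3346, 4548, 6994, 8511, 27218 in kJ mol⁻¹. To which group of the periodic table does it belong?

Look for the largest jump between consecutive ionization energies: IE7/IE6 ≈ 3.2, far larger than any earlier ratio.
That jump marks the point where a core electron is being removed. So the atom has 6 valence electrons.
A main-group element with 6 valence electrons is in group 16.

Group 16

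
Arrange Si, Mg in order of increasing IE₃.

Si < Mg

Consider each +2 ion: Si²⁺ still has 2 valence electrons; Mg²⁺ is the bare [Ne] core.
Core electrons are held far more tightly than valence electrons, so Mg tops the IE_3 order.
Tabulated IE_3 (kJ/mol): Si 3232, Mg 7733.
Putting it together, IE_3: Si < Mg.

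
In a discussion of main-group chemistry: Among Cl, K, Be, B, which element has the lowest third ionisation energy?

B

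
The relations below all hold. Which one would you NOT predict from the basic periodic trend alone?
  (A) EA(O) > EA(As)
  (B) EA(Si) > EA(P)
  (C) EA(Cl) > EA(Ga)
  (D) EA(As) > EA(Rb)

(B)

The general trend: electron affinity increases across a period and decreases down a group.
(A) O (period 2, group 16) vs As (period 4, group 15): the stated order agrees with the simple trend.
(B) Si (period 3, group 14) vs P (period 3, group 15): the stated order contradicts the simple trend.
(C) Cl (period 3, group 17) vs Ga (period 4, group 13): the stated order agrees with the simple trend.
(D) As (period 4, group 15) vs Rb (period 5, group 1): the stated order agrees with the simple trend.
The exception is (B): adding an electron to P's half-filled 3p³ is unfavourable, so Si (3p²) has the more exothermic EA.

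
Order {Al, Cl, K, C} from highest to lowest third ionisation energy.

IE_3 is the cost of taking one more electron from the +2 cation: Al²⁺ still has 1 valence electron; Cl²⁺ still has 5 valence electrons; K²⁺ is already 1 electron into the core; C²⁺ still has 2 valence electrons.
Usually core removal costs more than valence removal, but here the competition is close: a tightly held n=2 valence electron can cost more to remove than an n=3 core electron, so the actual values have to decide it.
Valence configurations: Al²⁺ [Ne]3s¹, Cl²⁺ [Ne]3s²3p³, C²⁺ [He]2s².
Approximate IE_3 values (kJ/mol): Al 2745, Cl 3822, K 4420, C 4620.
Overall IE_3 order: Al < Cl < K < C.

C, K, Cl, Al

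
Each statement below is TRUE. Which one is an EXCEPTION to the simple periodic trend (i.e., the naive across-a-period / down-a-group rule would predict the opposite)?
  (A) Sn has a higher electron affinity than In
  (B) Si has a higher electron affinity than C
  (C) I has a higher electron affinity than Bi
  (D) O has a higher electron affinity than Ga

The general trend: electron affinity increases across a period and decreases down a group.
(A) Sn (period 5, group 14) vs In (period 5, group 13): the stated order agrees with the simple trend.
(B) Si (period 3, group 14) vs C (period 2, group 14): the stated order contradicts the simple trend.
(C) I (period 5, group 17) vs Bi (period 6, group 15): the stated order agrees with the simple trend.
(D) O (period 2, group 16) vs Ga (period 4, group 13): the stated order agrees with the simple trend.
The exception is (B): Si's larger, more diffuse 3p orbitals accept an added electron slightly more readily than C's compact 2p.

(B)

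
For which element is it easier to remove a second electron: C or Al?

Al

Consider each +1 ion: C⁺ still has 3 valence electrons; Al⁺ still has 2 valence electrons.
All are still removing valence electrons, so compare the +1 ions as you would atoms: IE_2 generally rises across a period (higher Z_eff) and falls down a group (larger shell), subject to the usual subshell exceptions.
Valence configurations: C⁺ [He]2s²2p¹, Al⁺ [Ne]3s².
The numbers (kJ/mol): C 2353, Al 1817.
Hence IE_2: Al < C.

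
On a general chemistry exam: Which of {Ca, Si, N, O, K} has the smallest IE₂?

Ca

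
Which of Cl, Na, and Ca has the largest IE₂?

IE_2 is the cost of taking one more electron from the +1 cation: Cl⁺ still has 6 valence electrons; Na⁺ is the bare [Ne] core; Ca⁺ still has 1 valence electron.
Breaking into a closed-shell core is much more expensive than removing a leftover valence electron — Na has the largest IE_2 here.
Valence configurations: Cl⁺ [Ne]3s²3p⁴, Ca⁺ [Ar]4s¹.
Approximate IE_2 values (kJ/mol): Cl 2298, Na 4562, Ca 1145.
Hence IE_2: Ca < Cl < Na.

Na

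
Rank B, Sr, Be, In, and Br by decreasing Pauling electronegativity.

Be is in period 2, group 2; B is in period 2, group 13; Br is in period 4, group 17; Sr is in period 5, group 2; In is in period 5, group 13.
Atoms toward the upper right of the periodic table pull bonding electrons most strongly.
Neither a single period nor a single group — weigh both effects.
Be > Sr: they share group 2; the group trend gives Be the larger value.
In > Be: the two effects oppose for this pair; the across-period effect wins (1.78 vs 1.57).
B > In: B sits above In in group 13, so the down-group effect alone puts B higher.
Br > B: period and group pull opposite ways; the across-period shift dominates (2.96 vs 2.04).
Approximate values (Pauling): Be 1.57, B 2.04, Br 2.96, Sr 0.95, In 1.78.
So from highest to lowest: Br > B > In > Be > Sr.

Br > B > In > Be > Sr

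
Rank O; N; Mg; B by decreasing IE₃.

IE_3 is the cost of taking one more electron from the +2 cation: O²⁺ still has 4 valence electrons; N²⁺ still has 3 valence electrons; Mg²⁺ is the bare [Ne] core; B²⁺ still has 1 valence electron.
Pulling an electron out of a noble-gas core costs far more than removing a remaining valence electron, so Mg sits at the high end of IE_3.
Valence configurations: O²⁺ [He]2s²2p², N²⁺ [He]2s²2p¹, B²⁺ [He]2s¹.
The numbers (kJ/mol): O 5300, N 4578, Mg 7733, B 3660.
Putting it together, IE_3: B < N < O < Mg.

Mg > O > N > B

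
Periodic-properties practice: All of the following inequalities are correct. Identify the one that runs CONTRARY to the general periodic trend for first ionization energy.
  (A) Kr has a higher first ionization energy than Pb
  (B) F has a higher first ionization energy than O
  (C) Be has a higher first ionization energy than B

(C)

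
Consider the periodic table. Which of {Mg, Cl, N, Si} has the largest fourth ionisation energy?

Mg

Consider each +3 ion: Mg³⁺ is already 1 electron into the core; Cl³⁺ still has 4 valence electrons; N³⁺ still has 2 valence electrons; Si³⁺ still has 1 valence electron.
Breaking into a closed-shell core is much more expensive than removing a leftover valence electron — Mg has the largest IE_4 here.
Valence configurations: Cl³⁺ [Ne]3s²3p², N³⁺ [He]2s², Si³⁺ [Ne]3s¹.
Approximate IE_4 values (kJ/mol): Mg 10543, Cl 5159, N 7475, Si 4356.
Overall IE_4 order: Si < Cl < N < Mg.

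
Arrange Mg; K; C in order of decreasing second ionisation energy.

K > C > Mg

After 1 electron has been removed, what remains? Mg⁺ still has 1 valence electron; K⁺ is the bare [Ar] core; C⁺ still has 3 valence electrons.
Pulling an electron out of a noble-gas core costs far more than removing a remaining valence electron, so K sits at the high end of IE_2.
Valence configurations: Mg⁺ [Ne]3s¹, C⁺ [He]2s²2p¹.
Tabulated IE_2 (kJ/mol): Mg 1451, K 3052, C 2353.
Putting it together, IE_2: Mg < C < K.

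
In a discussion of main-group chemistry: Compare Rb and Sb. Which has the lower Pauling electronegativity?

Rb

Rb is in period 5, group 1; Sb is in period 5, group 15.
Smaller atoms with higher effective nuclear charge are more electronegative.
All lie in period 5, so electronegativity increases left to right.
So Rb has the lower Pauling electronegativity (Rb < Sb).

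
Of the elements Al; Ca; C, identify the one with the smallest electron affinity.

Ca

C is in period 2, group 14; Al is in period 3, group 13; Ca is in period 4, group 2.
Electron affinity generally becomes more exothermic across a period toward the halogens and less exothermic down a group.
These span different periods and groups, so the two trends combine.
Al > Ca: both effects reinforce here, so Al is clearly the higher of the two.
C > Al: both effects reinforce here, so C is clearly the higher of the two.
For reference (kJ/mol): C 122, Al 42, Ca 2.
The smallest electron affinity among these belongs to Ca.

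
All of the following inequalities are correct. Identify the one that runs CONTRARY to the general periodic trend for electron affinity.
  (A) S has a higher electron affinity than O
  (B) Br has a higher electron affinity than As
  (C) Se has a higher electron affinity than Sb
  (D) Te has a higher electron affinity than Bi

The general trend: electron affinity increases across a period and decreases down a group.
(A) S (period 3, group 16) vs O (period 2, group 16): the stated order contradicts the simple trend.
(B) Br (period 4, group 17) vs As (period 4, group 15): the stated order agrees with the simple trend.
(C) Se (period 4, group 16) vs Sb (period 5, group 15): the stated order agrees with the simple trend.
(D) Te (period 5, group 16) vs Bi (period 6, group 15): the stated order agrees with the simple trend.
The exception is (A): the compact 2p subshell of O repels the added electron more than S's larger 3p does.

(A)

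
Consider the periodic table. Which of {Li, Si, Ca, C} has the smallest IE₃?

Si

Consider each +2 ion: Li²⁺ is already 1 electron into the core; Si²⁺ still has 2 valence electrons; Ca²⁺ is the bare [Ar] core; C²⁺ still has 2 valence electrons.
Breaking into a closed-shell core is much more expensive than removing a leftover valence electron — Ca and Li have the largest IE_3 here.
Valence configurations: Si²⁺ [Ne]3s², C²⁺ [He]2s².
Approximate IE_3 values (kJ/mol): Li 11815, Si 3232, Ca 4912, C 4620.
Putting it together, IE_3: Si < C < Ca < Li.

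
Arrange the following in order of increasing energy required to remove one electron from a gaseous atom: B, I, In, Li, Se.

Li is in period 2, group 1; B is in period 2, group 13; Se is in period 4, group 16; In is in period 5, group 13; I is in period 5, group 17.
Across a period the outer electron is held more tightly (higher IE₁); down a group it sits in a higher shell, more shielded, and comes off more easily.
Here both period and group differ, so the two effects have to be weighed against each other.
In > Li: period and group pull opposite ways; the across-period shift dominates (558 vs 520 kJ/mol).
B > In: they share group 13; the group trend gives B the larger value.
Se > B: period and group pull opposite ways; the across-period shift dominates (941 vs 801 kJ/mol).
I > Se: period and group pull opposite ways; the across-period shift dominates (1008 vs 941 kJ/mol).
Approximate values (kJ/mol): Li 520, B 801, Se 941, In 558, I 1008.
So from lowest to highest: Li < In < B < Se < I.

Li < In < B < Se < I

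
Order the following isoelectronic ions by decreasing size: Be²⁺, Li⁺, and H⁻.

All of these have 2 electrons, so size is governed by nuclear charge alone: the more protons, the stronger the pull on the same electron cloud, and the smaller the ion.
Nuclear charges: Be²⁺ (Z=4), Li⁺ (Z=3), H⁻ (Z=1).
Largest to smallest: H⁻ > Li⁺ > Be²⁺.

H⁻ > Li⁺ > Be²⁺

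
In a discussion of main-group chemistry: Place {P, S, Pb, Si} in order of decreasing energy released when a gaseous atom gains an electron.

S > Si > P > Pb

Si is in period 3, group 14; P is in period 3, group 15; S is in period 3, group 16; Pb is in period 6, group 14.
EA tends to increase across a period and decrease down a group, though the pattern is less regular than for IE or radius.
These span different periods and groups, so the two trends combine.
P > Pb: relative to Pb, both the across-period and down-group shifts push P's electron affinity up.
Si > P: this pair runs against the simple trend — see the exception note.
S > Si: S lies to the right of Si in period 3, so the across-period effect alone puts S higher.
Note the exception: Si has a higher electron affinity than P, contrary to the simple trend — adding an electron to P's half-filled 3p³ is unfavourable, so Si (3p²) has the more exothermic EA.
Approximate values (kJ/mol): Si 134, P 72, S 200, Pb 35.
So from highest to lowest: S > Si > P > Pb.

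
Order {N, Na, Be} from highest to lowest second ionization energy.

IE_2 is the cost of taking one more electron from the +1 cation: N⁺ still has 4 valence electrons; Na⁺ is the bare [Ne] core; Be⁺ still has 1 valence electron.
Pulling an electron out of a noble-gas core costs far more than removing a remaining valence electron, so Na sits at the high end of IE_2.
Valence configurations: N⁺ [He]2s²2p², Be⁺ [He]2s¹.
Tabulated IE_2 (kJ/mol): N 2856, Na 4562, Be 1757.
Putting it together, IE_2: Be < N < Na.

Na, N, Be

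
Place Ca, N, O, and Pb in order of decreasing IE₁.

N > O > Pb > Ca

First ionization energy rises across a period (greater Z_eff holds electrons more tightly) and falls down a group (valence electrons are farther from the nucleus).
Neither a single period nor a single group — weigh both effects.
Pb > Ca: the two effects oppose for this pair; the across-period effect wins (716 vs 590 kJ/mol).
O > Pb: both effects reinforce here, so O is clearly the higher of the two.
N > O: this pair runs against the simple trend — see the exception note.
Note the exception: N has a higher first ionization energy than O, contrary to the simple trend — pairing an electron in O's 2p⁴ costs repulsion energy, so O ionizes more easily than half-filled N (2p³).
Tabulated first ionization energy (kJ/mol): N 1402, O 1314, Ca 590, Pb 716.
So from highest to lowest: N > O > Pb > Ca.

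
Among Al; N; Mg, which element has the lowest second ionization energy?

IE_2 is the cost of taking one more electron from the +1 cation: Al⁺ still has 2 valence electrons; N⁺ still has 4 valence electrons; Mg⁺ still has 1 valence electron.
All are still removing valence electrons, so compare the +1 ions as you would atoms: IE_2 generally rises across a period (higher Z_eff) and falls down a group (larger shell), subject to the usual subshell exceptions.
Valence configurations: Al⁺ [Ne]3s², N⁺ [He]2s²2p², Mg⁺ [Ne]3s¹.
The numbers (kJ/mol): Al 1817, N 2856, Mg 1451.
Hence IE_2: Mg < Al < N.

Mg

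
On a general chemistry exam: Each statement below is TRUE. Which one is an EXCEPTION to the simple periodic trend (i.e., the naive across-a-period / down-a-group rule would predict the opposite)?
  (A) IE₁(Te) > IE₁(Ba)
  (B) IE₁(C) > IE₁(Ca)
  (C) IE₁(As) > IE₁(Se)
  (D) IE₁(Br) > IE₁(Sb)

The general trend: first ionisation energy increases across a period and decreases down a group.
(A) Te (period 5, group 16) vs Ba (period 6, group 2): the stated order agrees with the simple trend.
(B) C (period 2, group 14) vs Ca (period 4, group 2): the stated order agrees with the simple trend.
(C) As (period 4, group 15) vs Se (period 4, group 16): the stated order contradicts the simple trend.
(D) Br (period 4, group 17) vs Sb (period 5, group 15): the stated order agrees with the simple trend.
The exception is (C): Se (4p⁴) ionizes more easily than half-filled As (4p³).

(C)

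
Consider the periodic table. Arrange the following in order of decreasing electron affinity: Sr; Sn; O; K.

O > Sn > K > Sr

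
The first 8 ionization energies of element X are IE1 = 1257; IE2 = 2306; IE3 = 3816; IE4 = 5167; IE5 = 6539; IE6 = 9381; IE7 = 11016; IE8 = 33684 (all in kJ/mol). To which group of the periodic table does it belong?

Look for the largest jump between consecutive ionization energies: IE8/IE7 ≈ 3.1, far larger than any earlier ratio.
That jump marks the point where a core electron is being removed. So the atom has 7 valence electrons.
A main-group element with 7 valence electrons is in group 17.

Group 17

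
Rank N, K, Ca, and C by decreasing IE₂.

Consider each +1 ion: N⁺ still has 4 valence electrons; K⁺ is the bare [Ar] core; Ca⁺ still has 1 valence electron; C⁺ still has 3 valence electrons.
Pulling an electron out of a noble-gas core costs far more than removing a remaining valence electron, so K sits at the high end of IE_2.
Valence configurations: N⁺ [He]2s²2p², Ca⁺ [Ar]4s¹, C⁺ [He]2s²2p¹.
The numbers (kJ/mol): N 2856, K 3052, Ca 1145, C 2353.
Hence IE_2: Ca < C < N < K.

K > N > C > Ca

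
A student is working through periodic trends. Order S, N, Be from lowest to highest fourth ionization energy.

IE_4 is the cost of taking one more electron from the +3 cation: S³⁺ still has 3 valence electrons; N³⁺ still has 2 valence electrons; Be³⁺ is already 1 electron into the core.
Breaking into a closed-shell core is much more expensive than removing a leftover valence electron — Be has the largest IE_4 here.
Valence configurations: S³⁺ [Ne]3s²3p¹, N³⁺ [He]2s².
The numbers (kJ/mol): S 4556, N 7475, Be 21007.
Hence IE_4: S < N < Be.

S < N < Be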